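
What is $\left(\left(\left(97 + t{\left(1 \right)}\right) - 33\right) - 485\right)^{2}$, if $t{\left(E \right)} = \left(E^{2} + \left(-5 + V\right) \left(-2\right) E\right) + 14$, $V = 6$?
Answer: $166464$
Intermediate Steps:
$t{\left(E \right)} = 14 + E^{2} - 2 E$ ($t{\left(E \right)} = \left(E^{2} + \left(-5 + 6\right) \left(-2\right) E\right) + 14 = \left(E^{2} + 1 \left(-2\right) E\right) + 14 = \left(E^{2} - 2 E\right) + 14 = 14 + E^{2} - 2 E$)
$\left(\left(\left(97 + t{\left(1 \right)}\right) - 33\right) - 485\right)^{2} = \left(\left(\left(97 + \left(14 + 1^{2} - 2\right)\right) - 33\right) - 485\right)^{2} = \left(\left(\left(97 + \left(14 + 1 - 2\right)\right) - 33\right) - 485\right)^{2} = \left(\left(\left(97 + 13\right) - 33\right) - 485\right)^{2} = \left(\left(110 - 33\right) - 485\right)^{2} = \left(77 - 485\right)^{2} = \left(-408\right)^{2} = 166464$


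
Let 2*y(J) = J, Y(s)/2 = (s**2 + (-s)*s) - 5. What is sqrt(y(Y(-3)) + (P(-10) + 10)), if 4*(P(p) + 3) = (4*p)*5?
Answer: 4*I*sqrt(3) ≈ 6.9282*I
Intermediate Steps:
P(p) = -3 + 5*p (P(p) = -3 + ((4*p)*5)/4 = -3 + (20*p)/4 = -3 + 5*p)
Y(s) = -10 (Y(s) = 2*((s**2 + (-s)*s) - 5) = 2*((s**2 - s**2) - 5) = 2*(0 - 5) = 2*(-5) = -10)
y(J) = J/2
sqrt(y(Y(-3)) + (P(-10) + 10)) = sqrt((1/2)*(-10) + ((-3 + 5*(-10)) + 10)) = sqrt(-5 + ((-3 - 50) + 10)) = sqrt(-5 + (-53 + 10)) = sqrt(-5 - 43) = sqrt(-48) = 4*I*sqrt(3)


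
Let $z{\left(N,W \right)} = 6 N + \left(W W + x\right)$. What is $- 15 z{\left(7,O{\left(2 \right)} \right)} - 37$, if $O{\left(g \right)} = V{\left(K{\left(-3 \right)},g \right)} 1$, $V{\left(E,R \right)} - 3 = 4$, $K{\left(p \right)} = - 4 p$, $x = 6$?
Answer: $-1492$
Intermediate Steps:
$V{\left(E,R \right)} = 7$ ($V{\left(E,R \right)} = 3 + 4 = 7$)
$O{\left(g \right)} = 7$ ($O{\left(g \right)} = 7 \cdot 1 = 7$)
$z{\left(N,W \right)} = 6 + W^{2} + 6 N$ ($z{\left(N,W \right)} = 6 N + \left(W W + 6\right) = 6 N + \left(W^{2} + 6\right) = 6 N + \left(6 + W^{2}\right) = 6 + W^{2} + 6 N$)
$- 15 z{\left(7,O{\left(2 \right)} \right)} - 37 = - 15 \left(6 + 7^{2} + 6 \cdot 7\right) - 37 = - 15 \left(6 + 49 + 42\right) - 37 = \left(-15\right) 97 - 37 = -1455 - 37 = -1492$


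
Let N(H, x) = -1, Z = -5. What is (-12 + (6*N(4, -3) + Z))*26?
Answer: -598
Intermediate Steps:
(-12 + (6*N(4, -3) + Z))*26 = (-12 + (6*(-1) - 5))*26 = (-12 + (-6 - 5))*26 = (-12 - 11)*26 = -23*26 = -598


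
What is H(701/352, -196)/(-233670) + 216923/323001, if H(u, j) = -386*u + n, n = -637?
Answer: 85724476253/126511555104 ≈ 0.67760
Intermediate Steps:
H(u, j) = -637 - 386*u (H(u, j) = -386*u - 637 = -637 - 386*u)
H(701/352, -196)/(-233670) + 216923/323001 = (-637 - 270586/352)/(-233670) + 216923/323001 = (-637 - 270586/352)*(-1/233670) + 216923*(1/323001) = (-637 - 386*701/352)*(-1/233670) + 30989/46143 = (-637 - 135293/176)*(-1/233670) + 30989/46143 = -247405/176*(-1/233670) + 30989/46143 = 49481/8225184 + 30989/46143 = 85724476253/126511555104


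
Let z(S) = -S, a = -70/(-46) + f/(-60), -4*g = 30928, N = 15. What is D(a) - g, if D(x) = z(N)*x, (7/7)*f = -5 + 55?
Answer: 355197/46 ≈ 7721.7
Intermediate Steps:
g = -7732 (g = -¼*30928 = -7732)
f = 50 (f = -5 + 55 = 50)
a = 95/138 (a = -70/(-46) + 50/(-60) = -70*(-1/46) + 50*(-1/60) = 35/23 - ⅚ = 95/138 ≈ 0.68841)
D(x) = -15*x (D(x) = (-1*15)*x = -15*x)
D(a) - g = -15*95/138 - 1*(-7732) = -475/46 + 7732 = 355197/46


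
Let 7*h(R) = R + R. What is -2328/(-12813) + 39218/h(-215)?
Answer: -586083433/918265 ≈ -638.25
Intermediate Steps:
h(R) = 2*R/7 (h(R) = (R + R)/7 = (2*R)/7 = 2*R/7)
-2328/(-12813) + 39218/h(-215) = -2328/(-12813) + 39218/(((2/7)*(-215))) = -2328*(-1/12813) + 39218/(-430/7) = 776/4271 + 39218*(-7/430) = 776/4271 - 137263/215 = -586083433/918265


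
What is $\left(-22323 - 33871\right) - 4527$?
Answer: $-60721$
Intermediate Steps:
$\left(-22323 - 33871\right) - 4527 = -56194 - 4527 = -60721$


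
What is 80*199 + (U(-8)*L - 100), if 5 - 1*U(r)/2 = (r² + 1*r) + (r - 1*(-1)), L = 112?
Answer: 5964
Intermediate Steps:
U(r) = 8 - 4*r - 2*r² (U(r) = 10 - 2*((r² + 1*r) + (r - 1*(-1))) = 10 - 2*((r² + r) + (r + 1)) = 10 - 2*((r + r²) + (1 + r)) = 10 - 2*(1 + r² + 2*r) = 10 + (-2 - 4*r - 2*r²) = 8 - 4*r - 2*r²)
80*199 + (U(-8)*L - 100) = 80*199 + ((8 - 4*(-8) - 2*(-8)²)*112 - 100) = 15920 + ((8 + 32 - 2*64)*112 - 100) = 15920 + ((8 + 32 - 128)*112 - 100) = 15920 + (-88*112 - 100) = 15920 + (-9856 - 100) = 15920 - 9956 = 5964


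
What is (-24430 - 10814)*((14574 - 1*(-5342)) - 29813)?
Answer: 348809868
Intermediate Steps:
(-24430 - 10814)*((14574 - 1*(-5342)) - 29813) = -35244*((14574 + 5342) - 29813) = -35244*(19916 - 29813) = -35244*(-9897) = 348809868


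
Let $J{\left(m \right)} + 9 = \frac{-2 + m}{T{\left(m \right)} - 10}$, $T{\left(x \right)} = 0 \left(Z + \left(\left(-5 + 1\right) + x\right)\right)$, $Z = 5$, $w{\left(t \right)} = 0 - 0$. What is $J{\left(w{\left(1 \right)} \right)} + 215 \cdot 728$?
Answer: $\frac{782556}{5} \approx 1.5651 \cdot 10^{5}$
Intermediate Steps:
$w{\left(t \right)} = 0$ ($w{\left(t \right)} = 0 + 0 = 0$)
$T{\left(x \right)} = 0$ ($T{\left(x \right)} = 0 \left(5 + \left(\left(-5 + 1\right) + x\right)\right) = 0 \left(5 + \left(-4 + x\right)\right) = 0 \left(1 + x\right) = 0$)
$J{\left(m \right)} = - \frac{44}{5} - \frac{m}{10}$ ($J{\left(m \right)} = -9 + \frac{-2 + m}{0 - 10} = -9 + \frac{-2 + m}{-10} = -9 + \left(-2 + m\right) \left(- \frac{1}{10}\right) = -9 - \left(- \frac{1}{5} + \frac{m}{10}\right) = - \frac{44}{5} - \frac{m}{10}$)
$J{\left(w{\left(1 \right)} \right)} + 215 \cdot 728 = \left(- \frac{44}{5} - 0\right) + 215 \cdot 728 = \left(- \frac{44}{5} + 0\right) + 156520 = - \frac{44}{5} + 156520 = \frac{782556}{5}$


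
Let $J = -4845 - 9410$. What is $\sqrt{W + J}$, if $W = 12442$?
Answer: $7 i \sqrt{37} \approx 42.579 i$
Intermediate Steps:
$J = -14255$ ($J = -4845 - 9410 = -14255$)
$\sqrt{W + J} = \sqrt{12442 - 14255} = \sqrt{-1813} = 7 i \sqrt{37}$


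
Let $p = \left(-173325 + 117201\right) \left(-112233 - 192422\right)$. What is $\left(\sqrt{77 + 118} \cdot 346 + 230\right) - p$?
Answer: $-17098456990 + 346 \sqrt{195} \approx -1.7098 \cdot 10^{10}$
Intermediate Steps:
$p = 17098457220$ ($p = \left(-56124\right) \left(-304655\right) = 17098457220$)
$\left(\sqrt{77 + 118} \cdot 346 + 230\right) - p = \left(\sqrt{77 + 118} \cdot 346 + 230\right) - 17098457220 = \left(\sqrt{195} \cdot 346 + 230\right) - 17098457220 = \left(346 \sqrt{195} + 230\right) - 17098457220 = \left(230 + 346 \sqrt{195}\right) - 17098457220 = -17098456990 + 346 \sqrt{195}$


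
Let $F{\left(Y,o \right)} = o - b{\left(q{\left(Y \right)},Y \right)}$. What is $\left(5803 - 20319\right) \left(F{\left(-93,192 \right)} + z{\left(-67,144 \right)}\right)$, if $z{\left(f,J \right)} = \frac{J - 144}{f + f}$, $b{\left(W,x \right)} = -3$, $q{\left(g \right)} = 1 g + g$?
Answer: $-2830620$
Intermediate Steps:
$q{\left(g \right)} = 2 g$ ($q{\left(g \right)} = g + g = 2 g$)
$z{\left(f,J \right)} = \frac{-144 + J}{2 f}$
$F{\left(Y,o \right)} = 3 + o$ ($F{\left(Y,o \right)} = o - -3 = o + 3 = 3 + o$)
$\left(5803 - 20319\right) \left(F{\left(-93,192 \right)} + z{\left(-67,144 \right)}\right) = \left(5803 - 20319\right) \left(\left(3 + 192\right) + \frac{-144 + 144}{2 \left(-67\right)}\right) = - 14516 \left(195 + \frac{1}{2} \left(- \frac{1}{67}\right) 0\right) = - 14516 \left(195 + 0\right) = \left(-14516\right) 195 = -2830620$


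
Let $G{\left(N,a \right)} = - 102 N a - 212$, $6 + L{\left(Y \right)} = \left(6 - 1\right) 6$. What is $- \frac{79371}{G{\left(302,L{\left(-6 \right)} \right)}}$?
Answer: $\frac{79371}{739508} \approx 0.10733$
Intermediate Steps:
$L{\left(Y \right)} = 24$ ($L{\left(Y \right)} = -6 + \left(6 - 1\right) 6 = -6 + 5 \cdot 6 = -6 + 30 = 24$)
$G{\left(N,a \right)} = -212 - 102 N a$ ($G{\left(N,a \right)} = - 102 N a - 212 = -212 - 102 N a$)
$- \frac{79371}{G{\left(302,L{\left(-6 \right)} \right)}} = - \frac{79371}{-212 - 30804 \cdot 24} = - \frac{79371}{-212 - 739296} = - \frac{79371}{-739508} = \left(-79371\right) \left(- \frac{1}{739508}\right) = \frac{79371}{739508}$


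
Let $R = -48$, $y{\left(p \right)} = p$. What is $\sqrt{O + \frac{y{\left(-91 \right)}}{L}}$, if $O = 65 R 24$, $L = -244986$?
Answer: $\frac{i \sqrt{91717516644546}}{34998} \approx 273.64 i$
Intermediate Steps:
$O = -74880$ ($O = 65 \left(-48\right) 24 = \left(-3120\right) 24 = -74880$)
$\sqrt{O + \frac{y{\left(-91 \right)}}{L}} = \sqrt{-74880 - \frac{91}{-244986}} = \sqrt{-74880 - - \frac{13}{34998}} = \sqrt{-74880 + \frac{13}{34998}} = \sqrt{- \frac{2620650227}{34998}} = \frac{i \sqrt{91717516644546}}{34998}$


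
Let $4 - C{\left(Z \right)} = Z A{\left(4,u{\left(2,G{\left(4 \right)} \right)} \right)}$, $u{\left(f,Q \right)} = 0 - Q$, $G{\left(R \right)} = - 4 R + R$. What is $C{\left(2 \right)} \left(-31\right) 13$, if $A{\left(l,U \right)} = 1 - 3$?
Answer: $-3224$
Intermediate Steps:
$G{\left(R \right)} = - 3 R$
$u{\left(f,Q \right)} = - Q$
$A{\left(l,U \right)} = -2$ ($A{\left(l,U \right)} = 1 - 3 = -2$)
$C{\left(Z \right)} = 4 + 2 Z$ ($C{\left(Z \right)} = 4 - Z \left(-2\right) = 4 - - 2 Z = 4 + 2 Z$)
$C{\left(2 \right)} \left(-31\right) 13 = \left(4 + 2 \cdot 2\right) \left(-31\right) 13 = \left(4 + 4\right) \left(-31\right) 13 = 8 \left(-31\right) 13 = \left(-248\right) 13 = -3224$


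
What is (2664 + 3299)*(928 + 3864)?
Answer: 28574696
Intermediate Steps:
(2664 + 3299)*(928 + 3864) = 5963*4792 = 28574696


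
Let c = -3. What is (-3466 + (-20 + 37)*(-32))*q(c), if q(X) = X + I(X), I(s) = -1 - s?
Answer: 4010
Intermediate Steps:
q(X) = -1 (q(X) = X + (-1 - X) = -1)
(-3466 + (-20 + 37)*(-32))*q(c) = (-3466 + (-20 + 37)*(-32))*(-1) = (-3466 + 17*(-32))*(-1) = (-3466 - 544)*(-1) = -4010*(-1) = 4010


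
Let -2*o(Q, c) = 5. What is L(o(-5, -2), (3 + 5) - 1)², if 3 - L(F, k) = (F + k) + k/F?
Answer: 169/100 ≈ 1.6900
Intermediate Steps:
o(Q, c) = -5/2 (o(Q, c) = -½*5 = -5/2)
L(F, k) = 3 - F - k - k/F (L(F, k) = 3 - ((F + k) + k/F) = 3 - (F + k + k/F) = 3 + (-F - k - k/F) = 3 - F - k - k/F)
L(o(-5, -2), (3 + 5) - 1)² = (3 - 1*(-5/2) - ((3 + 5) - 1) - ((3 + 5) - 1)/(-5/2))² = (3 + 5/2 - (8 - 1) - 1*(8 - 1)*(-⅖))² = (3 + 5/2 - 1*7 - 1*7*(-⅖))² = (3 + 5/2 - 7 + 14/5)² = (13/10)² = 169/100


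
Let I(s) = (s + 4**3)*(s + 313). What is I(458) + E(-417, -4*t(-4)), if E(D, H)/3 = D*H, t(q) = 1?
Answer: 407466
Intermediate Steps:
E(D, H) = 3*D*H (E(D, H) = 3*(D*H) = 3*D*H)
I(s) = (64 + s)*(313 + s) (I(s) = (s + 64)*(313 + s) = (64 + s)*(313 + s))
I(458) + E(-417, -4*t(-4)) = (20032 + 458**2 + 377*458) + 3*(-417)*(-4*1) = (20032 + 209764 + 172666) + 3*(-417)*(-4) = 402462 + 5004 = 407466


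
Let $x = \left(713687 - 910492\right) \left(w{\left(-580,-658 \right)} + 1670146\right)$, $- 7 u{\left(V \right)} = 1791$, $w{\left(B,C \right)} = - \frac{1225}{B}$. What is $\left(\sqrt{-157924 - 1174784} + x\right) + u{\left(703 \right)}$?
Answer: $- \frac{266899121554691}{812} + 2 i \sqrt{333177} \approx -3.2869 \cdot 10^{11} + 1154.4 i$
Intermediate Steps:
$u{\left(V \right)} = - \frac{1791}{7}$ ($u{\left(V \right)} = \left(- \frac{1}{7}\right) 1791 = - \frac{1791}{7}$)
$x = - \frac{38128445906705}{116}$ ($x = \left(713687 - 910492\right) \left(- \frac{1225}{-580} + 1670146\right) = - 196805 \left(\left(-1225\right) \left(- \frac{1}{580}\right) + 1670146\right) = - 196805 \left(\frac{245}{116} + 1670146\right) = \left(-196805\right) \frac{193737181}{116} = - \frac{38128445906705}{116} \approx -3.2869 \cdot 10^{11}$)
$\left(\sqrt{-157924 - 1174784} + x\right) + u{\left(703 \right)} = \left(\sqrt{-157924 - 1174784} - \frac{38128445906705}{116}\right) - \frac{1791}{7} = \left(\sqrt{-1332708} - \frac{38128445906705}{116}\right) - \frac{1791}{7} = \left(2 i \sqrt{333177} - \frac{38128445906705}{116}\right) - \frac{1791}{7} = \left(- \frac{38128445906705}{116} + 2 i \sqrt{333177}\right) - \frac{1791}{7} = - \frac{266899121554691}{812} + 2 i \sqrt{333177}$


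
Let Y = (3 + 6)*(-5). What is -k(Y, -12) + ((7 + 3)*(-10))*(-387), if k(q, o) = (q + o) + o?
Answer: 38769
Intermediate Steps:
Y = -45 (Y = 9*(-5) = -45)
k(q, o) = q + 2*o (k(q, o) = (o + q) + o = q + 2*o)
-k(Y, -12) + ((7 + 3)*(-10))*(-387) = -(-45 + 2*(-12)) + ((7 + 3)*(-10))*(-387) = -(-45 - 24) + (10*(-10))*(-387) = -1*(-69) - 100*(-387) = 69 + 38700 = 38769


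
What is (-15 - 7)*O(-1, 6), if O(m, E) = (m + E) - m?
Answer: -132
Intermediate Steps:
O(m, E) = E (O(m, E) = (E + m) - m = E)
(-15 - 7)*O(-1, 6) = (-15 - 7)*6 = -22*6 = -132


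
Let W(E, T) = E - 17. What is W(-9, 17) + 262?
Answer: 236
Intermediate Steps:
W(E, T) = -17 + E
W(-9, 17) + 262 = (-17 - 9) + 262 = -26 + 262 = 236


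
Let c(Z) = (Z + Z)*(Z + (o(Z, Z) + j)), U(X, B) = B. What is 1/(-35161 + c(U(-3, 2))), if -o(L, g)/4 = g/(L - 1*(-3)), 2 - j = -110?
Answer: -5/173557 ≈ -2.8809e-5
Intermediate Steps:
j = 112 (j = 2 - 1*(-110) = 2 + 110 = 112)
o(L, g) = -4*g/(3 + L) (o(L, g) = -4*g/(L - 1*(-3)) = -4*g/(L + 3) = -4*g/(3 + L))
c(Z) = 2*Z*(112 + Z - 4*Z/(3 + Z)) (c(Z) = (Z + Z)*(Z + (-4*Z/(3 + Z) + 112)) = (2*Z)*(Z + (112 - 4*Z/(3 + Z))) = (2*Z)*(112 + Z - 4*Z/(3 + Z)) = 2*Z*(112 + Z - 4*Z/(3 + Z)))
1/(-35161 + c(U(-3, 2))) = 1/(-35161 + 2*2*(336 + 2² + 111*2)/(3 + 2)) = 1/(-35161 + 2*2*(336 + 4 + 222)/5) = 1/(-35161 + 2*2*(⅕)*562) = 1/(-35161 + 2248/5) = 1/(-173557/5) = -5/173557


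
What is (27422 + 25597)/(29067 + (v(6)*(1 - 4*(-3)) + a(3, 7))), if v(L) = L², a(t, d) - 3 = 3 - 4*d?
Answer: 53019/29513 ≈ 1.7965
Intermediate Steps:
a(t, d) = 6 - 4*d (a(t, d) = 3 + (3 - 4*d) = 6 - 4*d)
(27422 + 25597)/(29067 + (v(6)*(1 - 4*(-3)) + a(3, 7))) = (27422 + 25597)/(29067 + (6²*(1 - 4*(-3)) + (6 - 4*7))) = 53019/(29067 + (36*(1 + 12) + (6 - 28))) = 53019/(29067 + (36*13 - 22)) = 53019/(29067 + (468 - 22)) = 53019/(29067 + 446) = 53019/29513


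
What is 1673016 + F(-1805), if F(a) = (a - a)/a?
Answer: 1673016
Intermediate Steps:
F(a) = 0 (F(a) = 0/a = 0)
1673016 + F(-1805) = 1673016 + 0 = 1673016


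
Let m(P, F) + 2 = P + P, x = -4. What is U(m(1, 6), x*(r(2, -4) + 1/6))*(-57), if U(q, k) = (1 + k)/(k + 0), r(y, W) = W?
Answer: -2793/46 ≈ -60.717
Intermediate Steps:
m(P, F) = -2 + 2*P (m(P, F) = -2 + (P + P) = -2 + 2*P)
U(q, k) = (1 + k)/k
U(m(1, 6), x*(r(2, -4) + 1/6))*(-57) = ((1 - 4*(-4 + 1/6))/((-4*(-4 + 1/6))))*(-57) = ((1 - 4*(-4 + ⅙))/((-4*(-4 + ⅙))))*(-57) = ((1 - 4*(-23/6))/((-4*(-23/6))))*(-57) = ((1 + 46/3)/(46/3))*(-57) = ((3/46)*(49/3))*(-57) = (49/46)*(-57) = -2793/46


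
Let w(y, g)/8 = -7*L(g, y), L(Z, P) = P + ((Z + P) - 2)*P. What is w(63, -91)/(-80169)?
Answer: -34104/26723 ≈ -1.2762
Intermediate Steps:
L(Z, P) = P + P*(-2 + P + Z) (L(Z, P) = P + ((P + Z) - 2)*P = P + (-2 + P + Z)*P = P + P*(-2 + P + Z))
w(y, g) = -56*y*(-1 + g + y) (w(y, g) = 8*(-7*y*(-1 + y + g)) = 8*(-7*y*(-1 + g + y)) = -56*y*(-1 + g + y))
w(63, -91)/(-80169) = (56*63*(1 - 1*(-91) - 1*63))/(-80169) = (56*63*(1 + 91 - 63))*(-1/80169) = (56*63*29)*(-1/80169) = 102312*(-1/80169) = -34104/26723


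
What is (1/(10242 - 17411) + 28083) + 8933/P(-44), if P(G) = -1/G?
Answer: 3019116814/7169 ≈ 4.2114e+5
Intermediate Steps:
(1/(10242 - 17411) + 28083) + 8933/P(-44) = (1/(10242 - 17411) + 28083) + 8933/((-1/(-44))) = (1/(-7169) + 28083) + 8933/((-1*(-1/44))) = (-1/7169 + 28083) + 8933/(1/44) = 201327026/7169 + 8933*44 = 201327026/7169 + 393052 = 3019116814/7169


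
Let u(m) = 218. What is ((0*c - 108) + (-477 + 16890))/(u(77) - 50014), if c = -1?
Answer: -16305/49796 ≈ -0.32744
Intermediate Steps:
((0*c - 108) + (-477 + 16890))/(u(77) - 50014) = ((0*(-1) - 108) + (-477 + 16890))/(218 - 50014) = ((0 - 108) + 16413)/(-49796) = (-108 + 16413)*(-1/49796) = 16305*(-1/49796) = -16305/49796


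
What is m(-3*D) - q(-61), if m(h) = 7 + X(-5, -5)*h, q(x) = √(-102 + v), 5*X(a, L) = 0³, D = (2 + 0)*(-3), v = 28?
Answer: 7 - I*√74 ≈ 7.0 - 8.6023*I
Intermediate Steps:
D = -6 (D = 2*(-3) = -6)
X(a, L) = 0 (X(a, L) = (⅕)*0³ = (⅕)*0 = 0)
q(x) = I*√74 (q(x) = √(-102 + 28) = √(-74) = I*√74)
m(h) = 7 (m(h) = 7 + 0*h = 7 + 0 = 7)
m(-3*D) - q(-61) = 7 - I*√74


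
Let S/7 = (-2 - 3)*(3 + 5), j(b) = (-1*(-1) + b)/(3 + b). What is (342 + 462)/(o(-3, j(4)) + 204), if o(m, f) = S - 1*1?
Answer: -804/77 ≈ -10.442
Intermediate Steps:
j(b) = (1 + b)/(3 + b)
S = -280 (S = 7*((-2 - 3)*(3 + 5)) = 7*(-5*8) = 7*(-40) = -280)
o(m, f) = -281 (o(m, f) = -280 - 1*1 = -280 - 1 = -281)
(342 + 462)/(o(-3, j(4)) + 204) = (342 + 462)/(-281 + 204) = 804/(-77) = 804*(-1/77) = -804/77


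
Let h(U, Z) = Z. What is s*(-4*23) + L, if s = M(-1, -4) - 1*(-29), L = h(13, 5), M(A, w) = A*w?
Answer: -3031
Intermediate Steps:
L = 5
s = 33 (s = -1*(-4) - 1*(-29) = 4 + 29 = 33)
s*(-4*23) + L = 33*(-4*23) + 5 = 33*(-92) + 5 = -3036 + 5 = -3031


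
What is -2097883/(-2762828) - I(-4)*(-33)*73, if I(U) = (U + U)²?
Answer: 425963867611/2762828 ≈ 1.5418e+5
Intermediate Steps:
I(U) = 4*U² (I(U) = (2*U)² = 4*U²)
-2097883/(-2762828) - I(-4)*(-33)*73 = -2097883/(-2762828) - (4*(-4)²)*(-33)*73 = -2097883*(-1/2762828) - (4*16)*(-33)*73 = 2097883/2762828 - 64*(-33)*73 = 2097883/2762828 - (-2112)*73 = 2097883/2762828 - 1*(-154176) = 2097883/2762828 + 154176 = 425963867611/2762828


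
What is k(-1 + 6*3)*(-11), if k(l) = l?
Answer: -187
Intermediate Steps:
k(-1 + 6*3)*(-11) = (-1 + 6*3)*(-11) = (-1 + 18)*(-11) = 17*(-11) = -187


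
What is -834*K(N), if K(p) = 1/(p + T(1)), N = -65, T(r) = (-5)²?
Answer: 417/20 ≈ 20.850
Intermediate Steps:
T(r) = 25
K(p) = 1/(25 + p) (K(p) = 1/(p + 25) = 1/(25 + p))
-834*K(N) = -834/(25 - 65) = -834/(-40) = -834*(-1/40) = 417/20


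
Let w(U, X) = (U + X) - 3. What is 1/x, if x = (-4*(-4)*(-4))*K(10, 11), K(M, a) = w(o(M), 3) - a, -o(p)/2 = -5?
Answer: 1/64 ≈ 0.015625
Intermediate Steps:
o(p) = 10 (o(p) = -2*(-5) = 10)
w(U, X) = -3 + U + X
K(M, a) = 10 - a (K(M, a) = (-3 + 10 + 3) - a = 10 - a)
x = 64 (x = (-4*(-4)*(-4))*(10 - 1*11) = (16*(-4))*(10 - 11) = -64*(-1) = 64)
1/x = 1/64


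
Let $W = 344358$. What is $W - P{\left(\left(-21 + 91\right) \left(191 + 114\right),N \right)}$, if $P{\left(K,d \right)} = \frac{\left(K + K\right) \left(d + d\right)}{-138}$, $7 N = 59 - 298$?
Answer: $\frac{22302802}{69} \approx 3.2323 \cdot 10^{5}$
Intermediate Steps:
$N = - \frac{239}{7}$ ($N = \frac{59 - 298}{7} = \frac{1}{7} \left(-239\right) = - \frac{239}{7} \approx -34.143$)
$P{\left(K,d \right)} = - \frac{2 K d}{69}$ ($P{\left(K,d \right)} = 2 K 2 d \left(- \frac{1}{138}\right) = 4 K d \left(- \frac{1}{138}\right) = - \frac{2 K d}{69}$)
$W - P{\left(\left(-21 + 91\right) \left(191 + 114\right),N \right)} = 344358 - \left(- \frac{2}{69}\right) \left(-21 + 91\right) \left(191 + 114\right) \left(- \frac{239}{7}\right) = 344358 - \left(- \frac{2}{69}\right) 70 \cdot 305 \left(- \frac{239}{7}\right) = 344358 - \left(- \frac{2}{69}\right) 21350 \left(- \frac{239}{7}\right) = 344358 - \frac{1457900}{69} = \frac{22302802}{69}$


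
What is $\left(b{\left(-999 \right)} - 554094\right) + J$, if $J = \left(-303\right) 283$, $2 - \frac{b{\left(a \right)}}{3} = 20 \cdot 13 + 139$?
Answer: $-641034$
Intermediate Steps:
$b{\left(a \right)} = -1191$ ($b{\left(a \right)} = 6 - 3 \left(20 \cdot 13 + 139\right) = 6 - 3 \left(260 + 139\right) = 6 - 1197 = -1191$)
$J = -85749$
$\left(b{\left(-999 \right)} - 554094\right) + J = \left(-1191 - 554094\right) - 85749 = -555285 - 85749 = -641034$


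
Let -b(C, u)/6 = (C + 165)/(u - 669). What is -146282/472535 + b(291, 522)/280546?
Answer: -143605122622/463987314385 ≈ -0.30950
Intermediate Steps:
b(C, u) = -6*(165 + C)/(-669 + u) (b(C, u) = -6*(C + 165)/(u - 669) = -6*(165 + C)/(-669 + u))
-146282/472535 + b(291, 522)/280546 = -146282/472535 + (6*(-165 - 1*291)/(-669 + 522))/280546 = -146282*1/472535 + (6*(-165 - 291)/(-147))*(1/280546) = -146282/472535 + (6*(-1/147)*(-456))*(1/280546) = -146282/472535 + (912/49)*(1/280546) = -146282/472535 + 456/6873377 = -143605122622/463987314385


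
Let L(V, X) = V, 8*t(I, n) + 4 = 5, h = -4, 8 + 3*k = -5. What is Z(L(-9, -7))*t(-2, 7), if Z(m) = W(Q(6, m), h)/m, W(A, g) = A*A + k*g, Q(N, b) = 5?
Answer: -127/216 ≈ -0.58796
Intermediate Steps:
k = -13/3 (k = -8/3 + (⅓)*(-5) = -8/3 - 5/3 = -13/3 ≈ -4.3333)
t(I, n) = ⅛ (t(I, n) = -½ + (⅛)*5 = -½ + 5/8 = ⅛)
W(A, g) = A² - 13*g/3 (W(A, g) = A*A - 13*g/3 = A² - 13*g/3)
Z(m) = 127/(3*m) (Z(m) = (5² - 13/3*(-4))/m = (25 + 52/3)/m = 127/(3*m))
Z(L(-9, -7))*t(-2, 7) = ((127/3)/(-9))*(⅛) = ((127/3)*(-⅑))*(⅛) = -127/27*⅛ = -127/216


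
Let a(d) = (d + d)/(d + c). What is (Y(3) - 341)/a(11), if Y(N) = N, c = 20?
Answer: -5239/11 ≈ -476.27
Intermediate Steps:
a(d) = 2*d/(20 + d) (a(d) = (d + d)/(d + 20) = (2*d)/(20 + d) = 2*d/(20 + d))
(Y(3) - 341)/a(11) = (3 - 341)/((2*11/(20 + 11))) = -338/(2*11/31) = -338/(2*11*(1/31)) = -338/22/31 = -338*31/22 = -5239/11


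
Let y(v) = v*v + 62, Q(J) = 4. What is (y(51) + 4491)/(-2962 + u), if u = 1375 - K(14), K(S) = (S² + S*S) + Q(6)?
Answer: -7154/1983 ≈ -3.6077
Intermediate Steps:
K(S) = 4 + 2*S² (K(S) = (S² + S*S) + 4 = (S² + S²) + 4 = 2*S² + 4 = 4 + 2*S²)
y(v) = 62 + v² (y(v) = v² + 62 = 62 + v²)
u = 979 (u = 1375 - (4 + 2*14²) = 1375 - (4 + 2*196) = 1375 - (4 + 392) = 1375 - 1*396 = 1375 - 396 = 979)
(y(51) + 4491)/(-2962 + u) = ((62 + 51²) + 4491)/(-2962 + 979) = ((62 + 2601) + 4491)/(-1983) = (2663 + 4491)*(-1/1983) = 7154*(-1/1983) = -7154/1983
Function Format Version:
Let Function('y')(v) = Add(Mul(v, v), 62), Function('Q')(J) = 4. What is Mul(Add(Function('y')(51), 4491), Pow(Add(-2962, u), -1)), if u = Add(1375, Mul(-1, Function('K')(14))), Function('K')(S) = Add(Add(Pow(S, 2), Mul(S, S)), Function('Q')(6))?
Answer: Rational(-7154, 1983) ≈ -3.6077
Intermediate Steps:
Function('K')(S) = Add(4, Mul(2, Pow(S, 2))) (Function('K')(S) = Add(Add(Pow(S, 2), Mul(S, S)), 4) = Add(Add(Pow(S, 2), Pow(S, 2)), 4) = Add(Mul(2, Pow(S, 2)), 4) = Add(4, Mul(2, Pow(S, 2))))
Function('y')(v) = Add(62, Pow(v, 2)) (Function('y')(v) = Add(Pow(v, 2), 62) = Add(62, Pow(v, 2)))
u = 979 (u = Add(1375, Mul(-1, Add(4, Mul(2, Pow(14, 2))))) = Add(1375, Mul(-1, Add(4, Mul(2, 196)))) = Add(1375, Mul(-1, Add(4, 392))) = Add(1375, Mul(-1, 396)) = Add(1375, -396) = 979)
Mul(Add(Function('y')(51), 4491), Pow(Add(-2962, u), -1)) = Mul(Add(Add(62, Pow(51, 2)), 4491), Pow(Add(-2962, 979), -1)) = Mul(Add(Add(62, 2601), 4491), Pow(-1983, -1)) = Mul(Add(2663, 4491), Rational(-1, 1983)) = Mul(7154, Rational(-1, 1983)) = Rational(-7154, 1983)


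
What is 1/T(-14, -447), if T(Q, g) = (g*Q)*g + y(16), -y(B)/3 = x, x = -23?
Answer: -1/2797257 ≈ -3.5749e-7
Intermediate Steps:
y(B) = 69 (y(B) = -3*(-23) = 69)
T(Q, g) = 69 + Q*g**2 (T(Q, g) = (g*Q)*g + 69 = (Q*g)*g + 69 = Q*g**2 + 69 = 69 + Q*g**2)
1/T(-14, -447) = 1/(69 - 14*(-447)**2) = 1/(69 - 14*199809) = 1/(69 - 2797326) = 1/(-2797257) = -1/2797257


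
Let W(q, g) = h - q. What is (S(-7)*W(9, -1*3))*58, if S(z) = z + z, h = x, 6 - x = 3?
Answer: 4872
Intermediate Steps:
x = 3 (x = 6 - 1*3 = 6 - 3 = 3)
h = 3
W(q, g) = 3 - q
S(z) = 2*z
(S(-7)*W(9, -1*3))*58 = ((2*(-7))*(3 - 1*9))*58 = -14*(3 - 9)*58 = -14*(-6)*58 = 84*58 = 4872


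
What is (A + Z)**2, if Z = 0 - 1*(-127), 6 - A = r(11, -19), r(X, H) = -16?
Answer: 22201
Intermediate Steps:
A = 22 (A = 6 - 1*(-16) = 6 + 16 = 22)
Z = 127 (Z = 0 + 127 = 127)
(A + Z)**2 = (22 + 127)**2 = 149**2 = 22201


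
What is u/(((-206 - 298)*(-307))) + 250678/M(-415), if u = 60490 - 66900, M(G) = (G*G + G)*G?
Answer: -13772979919/306452342700 ≈ -0.044943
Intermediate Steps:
M(G) = G*(G + G²) (M(G) = (G² + G)*G = (G + G²)*G = G*(G + G²))
u = -6410
u/(((-206 - 298)*(-307))) + 250678/M(-415) = -6410*(-1/(307*(-206 - 298))) + 250678/(((-415)²*(1 - 415))) = -6410/((-504*(-307))) + 250678/((172225*(-414))) = -6410/154728 + 250678/(-71301150) = -6410*1/154728 + 250678*(-1/71301150) = -3205/77364 - 125339/35650575 = -13772979919/306452342700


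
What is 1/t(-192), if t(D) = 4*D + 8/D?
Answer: -24/18433 ≈ -0.0013020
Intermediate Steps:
1/t(-192) = 1/(4*(-192) + 8/(-192)) = 1/(-768 + 8*(-1/192)) = 1/(-768 - 1/24) = 1/(-18433/24) = -24/18433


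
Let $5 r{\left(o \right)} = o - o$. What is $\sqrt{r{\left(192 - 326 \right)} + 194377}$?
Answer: $\sqrt{194377} \approx 440.88$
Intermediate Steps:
$r{\left(o \right)} = 0$ ($r{\left(o \right)} = \frac{o - o}{5} = \frac{1}{5} \cdot 0 = 0$)
$\sqrt{r{\left(192 - 326 \right)} + 194377} = \sqrt{0 + 194377} = \sqrt{194377}$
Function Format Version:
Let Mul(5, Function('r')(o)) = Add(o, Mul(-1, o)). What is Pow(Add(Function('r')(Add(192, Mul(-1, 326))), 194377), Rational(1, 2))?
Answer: Pow(194377, Rational(1, 2)) ≈ 440.88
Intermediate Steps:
Function('r')(o) = 0 (Function('r')(o) = Mul(Rational(1, 5), Add(o, Mul(-1, o))) = Mul(Rational(1, 5), 0) = 0)
Pow(Add(Function('r')(Add(192, Mul(-1, 326))), 194377), Rational(1, 2)) = Pow(Add(0, 194377), Rational(1, 2)) = Pow(194377, Rational(1, 2))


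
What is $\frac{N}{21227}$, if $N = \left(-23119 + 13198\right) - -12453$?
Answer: $\frac{2532}{21227} \approx 0.11928$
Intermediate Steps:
$N = 2532$ ($N = -9921 + 12453 = 2532$)
$\frac{N}{21227} = \frac{2532}{21227}$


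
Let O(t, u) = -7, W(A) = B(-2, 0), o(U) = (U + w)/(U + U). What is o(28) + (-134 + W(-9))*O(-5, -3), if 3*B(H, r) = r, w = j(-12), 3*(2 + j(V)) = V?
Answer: 26275/28 ≈ 938.39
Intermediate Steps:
j(V) = -2 + V/3
w = -6 (w = -2 + (⅓)*(-12) = -2 - 4 = -6)
B(H, r) = r/3
o(U) = (-6 + U)/(2*U) (o(U) = (U - 6)/(U + U) = (-6 + U)/((2*U)) = (-6 + U)*(1/(2*U)) = (-6 + U)/(2*U))
W(A) = 0 (W(A) = (⅓)*0 = 0)
o(28) + (-134 + W(-9))*O(-5, -3) = (½)*(-6 + 28)/28 + (-134 + 0)*(-7) = (½)*(1/28)*22 - 134*(-7) = 11/28 + 938 = 26275/28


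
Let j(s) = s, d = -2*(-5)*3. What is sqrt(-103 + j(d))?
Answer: I*sqrt(73) ≈ 8.544*I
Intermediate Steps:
d = 30 (d = 10*3 = 30)
sqrt(-103 + j(d)) = sqrt(-103 + 30) = sqrt(-73) = I*sqrt(73)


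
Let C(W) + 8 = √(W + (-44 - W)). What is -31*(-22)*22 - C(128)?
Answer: 15012 - 2*I*√11 ≈ 15012.0 - 6.6332*I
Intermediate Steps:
C(W) = -8 + 2*I*√11 (C(W) = -8 + √(W + (-44 - W)) = -8 + √(-44) = -8 + 2*I*√11)
-31*(-22)*22 - C(128) = -31*(-22)*22 - (-8 + 2*I*√11) = 682*22 + (8 - 2*I*√11) = 15004 + (8 - 2*I*√11) = 15012 - 2*I*√11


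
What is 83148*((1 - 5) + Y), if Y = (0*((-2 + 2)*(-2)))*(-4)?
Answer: -332592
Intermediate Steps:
Y = 0 (Y = (0*(0*(-2)))*(-4) = (0*0)*(-4) = 0*(-4) = 0)
83148*((1 - 5) + Y) = 83148*((1 - 5) + 0) = 83148*(-4 + 0) = 83148*(-4) = -332592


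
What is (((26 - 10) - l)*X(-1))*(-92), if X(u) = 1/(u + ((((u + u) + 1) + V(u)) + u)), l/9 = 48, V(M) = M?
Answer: -9568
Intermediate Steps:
l = 432 (l = 9*48 = 432)
X(u) = 1/(1 + 5*u) (X(u) = 1/(u + ((((u + u) + 1) + u) + u)) = 1/(u + (((2*u + 1) + u) + u)) = 1/(u + (((1 + 2*u) + u) + u)) = 1/(u + ((1 + 3*u) + u)) = 1/(u + (1 + 4*u)) = 1/(1 + 5*u))
(((26 - 10) - l)*X(-1))*(-92) = (((26 - 10) - 1*432)/(1 + 5*(-1)))*(-92) = ((16 - 432)/(1 - 5))*(-92) = -416/(-4)*(-92) = -416*(-¼)*(-92) = 104*(-92) = -9568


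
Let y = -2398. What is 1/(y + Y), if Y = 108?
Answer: -1/2290 ≈ -0.00043668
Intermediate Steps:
1/(y + Y) = 1/(-2398 + 108) = 1/(-2290) = -1/2290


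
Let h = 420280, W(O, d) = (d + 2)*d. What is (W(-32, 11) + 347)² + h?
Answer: 660380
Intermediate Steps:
W(O, d) = d*(2 + d) (W(O, d) = (2 + d)*d = d*(2 + d))
(W(-32, 11) + 347)² + h = (11*(2 + 11) + 347)² + 420280 = (11*13 + 347)² + 420280 = (143 + 347)² + 420280 = 490² + 420280 = 240100 + 420280 = 660380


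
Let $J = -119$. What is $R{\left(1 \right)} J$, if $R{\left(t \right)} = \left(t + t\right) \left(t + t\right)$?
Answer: $-476$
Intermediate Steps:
$R{\left(t \right)} = 4 t^{2}$ ($R{\left(t \right)} = 2 t 2 t = 4 t^{2}$)
$R{\left(1 \right)} J = 4 \cdot 1^{2} \left(-119\right) = 4 \cdot 1 \left(-119\right) = 4 \left(-119\right) = -476$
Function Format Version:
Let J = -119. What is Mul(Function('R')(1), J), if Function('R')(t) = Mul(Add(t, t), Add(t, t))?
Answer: -476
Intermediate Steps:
Function('R')(t) = Mul(4, Pow(t, 2)) (Function('R')(t) = Mul(Mul(2, t), Mul(2, t)) = Mul(4, Pow(t, 2)))
Mul(Function('R')(1), J) = Mul(Mul(4, Pow(1, 2)), -119) = Mul(Mul(4, 1), -119) = Mul(4, -119) = -476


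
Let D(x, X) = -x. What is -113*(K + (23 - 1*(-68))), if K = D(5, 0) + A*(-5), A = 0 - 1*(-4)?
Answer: -7458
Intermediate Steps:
A = 4 (A = 0 + 4 = 4)
K = -25 (K = -1*5 + 4*(-5) = -5 - 20 = -25)
-113*(K + (23 - 1*(-68))) = -113*(-25 + (23 - 1*(-68))) = -113*(-25 + (23 + 68)) = -113*(-25 + 91) = -113*66 = -7458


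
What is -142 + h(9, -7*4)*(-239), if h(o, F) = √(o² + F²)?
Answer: -142 - 239*√865 ≈ -7171.2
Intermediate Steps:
h(o, F) = √(F² + o²)
-142 + h(9, -7*4)*(-239) = -142 + √((-7*4)² + 9²)*(-239) = -142 + √((-28)² + 81)*(-239) = -142 + √(784 + 81)*(-239) = -142 + √865*(-239) = -142 - 239*√865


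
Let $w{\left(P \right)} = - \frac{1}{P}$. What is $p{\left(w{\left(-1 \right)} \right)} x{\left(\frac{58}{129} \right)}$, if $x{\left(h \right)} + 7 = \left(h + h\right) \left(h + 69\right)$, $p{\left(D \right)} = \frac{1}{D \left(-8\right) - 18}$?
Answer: $- \frac{922757}{432666} \approx -2.1327$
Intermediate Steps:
$p{\left(D \right)} = \frac{1}{-18 - 8 D}$ ($p{\left(D \right)} = \frac{1}{- 8 D - 18} = \frac{1}{-18 - 8 D}$)
$x{\left(h \right)} = -7 + 2 h \left(69 + h\right)$ ($x{\left(h \right)} = -7 + \left(h + h\right) \left(h + 69\right) = -7 + 2 h \left(69 + h\right)$)
$p{\left(w{\left(-1 \right)} \right)} x{\left(\frac{58}{129} \right)} = - \frac{1}{18 + 8 \left(- \frac{1}{-1}\right)} \left(-7 + 2 \left(\frac{58}{129}\right)^{2} + 138 \cdot \frac{58}{129}\right) = - \frac{1}{18 + 8 \left(\left(-1\right) \left(-1\right)\right)} \left(-7 + 2 \left(58 \cdot \frac{1}{129}\right)^{2} + 138 \cdot 58 \cdot \frac{1}{129}\right) = - \frac{1}{18 + 8 \cdot 1} \left(-7 + 2 \left(\frac{58}{129}\right)^{2} + 138 \cdot \frac{58}{129}\right) = - \frac{1}{18 + 8} \left(-7 + 2 \cdot \frac{3364}{16641} + \frac{2668}{43}\right) = - \frac{1}{26} \left(-7 + \frac{6728}{16641} + \frac{2668}{43}\right) = \left(-1\right) \frac{1}{26} \cdot \frac{922757}{16641} = \left(- \frac{1}{26}\right) \frac{922757}{16641} = - \frac{922757}{432666}$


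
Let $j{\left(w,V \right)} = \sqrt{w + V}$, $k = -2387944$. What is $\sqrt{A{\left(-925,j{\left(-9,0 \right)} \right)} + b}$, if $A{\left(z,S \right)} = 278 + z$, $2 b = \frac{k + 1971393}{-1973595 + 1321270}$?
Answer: $\frac{i \sqrt{44028910659814}}{260930} \approx 25.43 i$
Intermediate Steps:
$j{\left(w,V \right)} = \sqrt{V + w}$
$b = \frac{416551}{1304650}$ ($b = \frac{\left(-2387944 + 1971393\right) \frac{1}{-1973595 + 1321270}}{2} = \frac{\left(-416551\right) \frac{1}{-652325}}{2} = \frac{\left(-416551\right) \left(- \frac{1}{652325}\right)}{2} = \frac{1}{2} \cdot \frac{416551}{652325} = \frac{416551}{1304650} \approx 0.31928$)
$\sqrt{A{\left(-925,j{\left(-9,0 \right)} \right)} + b} = \sqrt{\left(278 - 925\right) + \frac{416551}{1304650}} = \sqrt{-647 + \frac{416551}{1304650}} = \sqrt{- \frac{843691999}{1304650}} = \frac{i \sqrt{44028910659814}}{260930}$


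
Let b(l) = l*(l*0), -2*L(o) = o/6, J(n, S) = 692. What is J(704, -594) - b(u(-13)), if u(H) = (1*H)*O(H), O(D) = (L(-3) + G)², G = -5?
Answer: 692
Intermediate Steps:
L(o) = -o/12 (L(o) = -o/(2*6) = -o/12)
O(D) = 361/16 (O(D) = (-1/12*(-3) - 5)² = (¼ - 5)² = (-19/4)² = 361/16)
u(H) = 361*H/16 (u(H) = (1*H)*(361/16) = H*(361/16) = 361*H/16)
b(l) = 0 (b(l) = l*0 = 0)
J(704, -594) - b(u(-13)) = 692 - 1*0 = 692 + 0 = 692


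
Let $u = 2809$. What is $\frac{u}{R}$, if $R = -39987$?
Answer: $- \frac{2809}{39987} \approx -0.070248$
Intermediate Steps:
$\frac{u}{R} = \frac{2809}{-39987} = 2809 \left(- \frac{1}{39987}\right) = - \frac{2809}{39987}$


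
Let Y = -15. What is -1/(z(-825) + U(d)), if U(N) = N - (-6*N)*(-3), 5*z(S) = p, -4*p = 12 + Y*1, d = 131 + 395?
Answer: 20/178837 ≈ 0.00011183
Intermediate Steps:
d = 526
p = ¾ (p = -(12 - 15*1)/4 = -(12 - 15)/4 = -¼*(-3) = ¾ ≈ 0.75000)
z(S) = 3/20 (z(S) = (⅕)*(¾) = 3/20)
U(N) = -17*N (U(N) = N - 18*N = -17*N)
-1/(z(-825) + U(d)) = -1/(3/20 - 17*526) = -1/(3/20 - 8942) = -1/(-178837/20) = -1*(-20/178837) = 20/178837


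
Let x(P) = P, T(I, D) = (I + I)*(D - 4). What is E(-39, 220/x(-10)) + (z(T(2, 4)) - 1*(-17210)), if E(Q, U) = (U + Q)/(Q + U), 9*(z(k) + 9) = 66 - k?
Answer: 51628/3 ≈ 17209.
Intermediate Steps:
T(I, D) = 2*I*(-4 + D) (T(I, D) = (2*I)*(-4 + D) = 2*I*(-4 + D))
z(k) = -5/3 - k/9 (z(k) = -9 + (66 - k)/9 = -9 + (22/3 - k/9) = -5/3 - k/9)
E(Q, U) = 1 (E(Q, U) = (Q + U)/(Q + U) = 1)
E(-39, 220/x(-10)) + (z(T(2, 4)) - 1*(-17210)) = 1 + ((-5/3 - 2*2*(-4 + 4)/9) - 1*(-17210)) = 1 + ((-5/3 - 2*2*0/9) + 17210) = 1 + ((-5/3 - ⅑*0) + 17210) = 1 + ((-5/3 + 0) + 17210) = 1 + (-5/3 + 17210) = 1 + 51625/3 = 51628/3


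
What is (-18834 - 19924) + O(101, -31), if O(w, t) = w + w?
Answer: -38556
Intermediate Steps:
O(w, t) = 2*w
(-18834 - 19924) + O(101, -31) = (-18834 - 19924) + 2*101 = -38758 + 202 = -38556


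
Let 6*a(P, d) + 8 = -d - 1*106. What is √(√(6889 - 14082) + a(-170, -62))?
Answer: √(-78 + 9*I*√7193)/3 ≈ 6.1882 + 6.8527*I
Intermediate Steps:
a(P, d) = -19 - d/6 (a(P, d) = -4/3 + (-d - 1*106)/6 = -4/3 + (-d - 106)/6 = -4/3 + (-106 - d)/6 = -4/3 + (-53/3 - d/6) = -19 - d/6)
√(√(6889 - 14082) + a(-170, -62)) = √(√(6889 - 14082) + (-19 - ⅙*(-62))) = √(√(-7193) + (-19 + 31/3)) = √(I*√7193 - 26/3) = √(-26/3 + I*√7193)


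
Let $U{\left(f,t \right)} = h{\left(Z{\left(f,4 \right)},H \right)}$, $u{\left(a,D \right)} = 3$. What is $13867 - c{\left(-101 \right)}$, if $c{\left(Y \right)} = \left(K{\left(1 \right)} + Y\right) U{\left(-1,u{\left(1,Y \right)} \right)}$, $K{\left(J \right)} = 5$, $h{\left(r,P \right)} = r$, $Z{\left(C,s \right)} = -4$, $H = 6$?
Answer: $13483$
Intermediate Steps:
$U{\left(f,t \right)} = -4$
$c{\left(Y \right)} = -20 - 4 Y$ ($c{\left(Y \right)} = \left(5 + Y\right) \left(-4\right) = -20 - 4 Y$)
$13867 - c{\left(-101 \right)} = 13867 - \left(-20 - -404\right) = 13867 - \left(-20 + 404\right) = 13867 - 384 = 13483$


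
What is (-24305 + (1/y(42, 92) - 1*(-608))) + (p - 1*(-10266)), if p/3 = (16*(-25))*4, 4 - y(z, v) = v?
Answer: -1604329/88 ≈ -18231.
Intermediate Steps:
y(z, v) = 4 - v
p = -4800 (p = 3*((16*(-25))*4) = 3*(-400*4) = 3*(-1600) = -4800)
(-24305 + (1/y(42, 92) - 1*(-608))) + (p - 1*(-10266)) = (-24305 + (1/(4 - 1*92) - 1*(-608))) + (-4800 - 1*(-10266)) = (-24305 + (1/(4 - 92) + 608)) + (-4800 + 10266) = (-24305 + (1/(-88) + 608)) + 5466 = (-24305 + (-1/88 + 608)) + 5466 = (-24305 + 53503/88) + 5466 = -2085337/88 + 5466 = -1604329/88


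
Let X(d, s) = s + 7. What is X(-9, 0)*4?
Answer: 28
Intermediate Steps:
X(d, s) = 7 + s
X(-9, 0)*4 = (7 + 0)*4 = 7*4 = 28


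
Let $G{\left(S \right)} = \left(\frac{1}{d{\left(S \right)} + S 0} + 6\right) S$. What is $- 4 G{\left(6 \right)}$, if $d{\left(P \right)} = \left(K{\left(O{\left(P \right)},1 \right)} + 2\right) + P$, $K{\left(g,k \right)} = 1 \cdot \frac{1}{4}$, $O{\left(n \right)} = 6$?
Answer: $- \frac{1616}{11} \approx -146.91$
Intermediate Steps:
$K{\left(g,k \right)} = \frac{1}{4}$ ($K{\left(g,k \right)} = 1 \cdot \frac{1}{4} = \frac{1}{4}$)
$d{\left(P \right)} = \frac{9}{4} + P$ ($d{\left(P \right)} = \left(\frac{1}{4} + 2\right) + P = \frac{9}{4} + P$)
$G{\left(S \right)} = S \left(6 + \frac{1}{\frac{9}{4} + S}\right)$ ($G{\left(S \right)} = \left(\frac{1}{\left(\frac{9}{4} + S\right) + S 0} + 6\right) S = \left(\frac{1}{\left(\frac{9}{4} + S\right) + 0} + 6\right) S = \left(\frac{1}{\frac{9}{4} + S} + 6\right) S = \left(6 + \frac{1}{\frac{9}{4} + S}\right) S = S \left(6 + \frac{1}{\frac{9}{4} + S}\right)$)
$- 4 G{\left(6 \right)} = - 4 \cdot 2 \cdot 6 \frac{1}{9 + 4 \cdot 6} \left(29 + 12 \cdot 6\right) = - 4 \cdot 2 \cdot 6 \frac{1}{9 + 24} \left(29 + 72\right) = - 4 \cdot 2 \cdot 6 \cdot \frac{1}{33} \cdot 101 = \left(-4\right) \frac{404}{11} = - \frac{1616}{11}$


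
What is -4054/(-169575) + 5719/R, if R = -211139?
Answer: -113841919/35803895925 ≈ -0.0031796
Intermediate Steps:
-4054/(-169575) + 5719/R = -4054/(-169575) + 5719/(-211139) = -4054*(-1/169575) + 5719*(-1/211139) = 4054/169575 - 5719/211139 = -113841919/35803895925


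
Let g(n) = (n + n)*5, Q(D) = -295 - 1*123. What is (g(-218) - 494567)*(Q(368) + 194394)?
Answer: -96356996072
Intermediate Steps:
Q(D) = -418 (Q(D) = -295 - 123 = -418)
g(n) = 10*n (g(n) = (2*n)*5 = 10*n)
(g(-218) - 494567)*(Q(368) + 194394) = (10*(-218) - 494567)*(-418 + 194394) = (-2180 - 494567)*193976 = -496747*193976 = -96356996072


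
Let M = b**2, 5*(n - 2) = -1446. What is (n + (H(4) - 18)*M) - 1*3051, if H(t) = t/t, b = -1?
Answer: -16776/5 ≈ -3355.2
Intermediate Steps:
n = -1436/5 (n = 2 + (1/5)*(-1446) = 2 - 1446/5 = -1436/5 ≈ -287.20)
H(t) = 1
M = 1 (M = (-1)**2 = 1)
(n + (H(4) - 18)*M) - 1*3051 = (-1436/5 + (1 - 18)*1) - 1*3051 = (-1436/5 - 17*1) - 3051 = (-1436/5 - 17) - 3051 = -1521/5 - 3051 = -16776/5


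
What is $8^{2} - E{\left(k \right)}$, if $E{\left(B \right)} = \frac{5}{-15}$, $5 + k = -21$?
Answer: $\frac{193}{3} \approx 64.333$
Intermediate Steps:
$k = -26$ ($k = -5 - 21 = -26$)
$E{\left(B \right)} = - \frac{1}{3}$ ($E{\left(B \right)} = 5 \left(- \frac{1}{15}\right) = - \frac{1}{3}$)
$8^{2} - E{\left(k \right)} = 8^{2} - - \frac{1}{3} = 64 + \frac{1}{3} = \frac{193}{3}$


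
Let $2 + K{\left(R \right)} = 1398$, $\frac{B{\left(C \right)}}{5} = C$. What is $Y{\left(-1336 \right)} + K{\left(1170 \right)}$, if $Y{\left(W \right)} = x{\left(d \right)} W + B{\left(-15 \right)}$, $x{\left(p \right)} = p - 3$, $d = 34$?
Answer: $-40095$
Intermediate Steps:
$B{\left(C \right)} = 5 C$
$x{\left(p \right)} = -3 + p$
$K{\left(R \right)} = 1396$ ($K{\left(R \right)} = -2 + 1398 = 1396$)
$Y{\left(W \right)} = -75 + 31 W$ ($Y{\left(W \right)} = \left(-3 + 34\right) W + 5 \left(-15\right) = 31 W - 75 = -75 + 31 W$)
$Y{\left(-1336 \right)} + K{\left(1170 \right)} = \left(-75 + 31 \left(-1336\right)\right) + 1396 = \left(-75 - 41416\right) + 1396 = -41491 + 1396 = -40095$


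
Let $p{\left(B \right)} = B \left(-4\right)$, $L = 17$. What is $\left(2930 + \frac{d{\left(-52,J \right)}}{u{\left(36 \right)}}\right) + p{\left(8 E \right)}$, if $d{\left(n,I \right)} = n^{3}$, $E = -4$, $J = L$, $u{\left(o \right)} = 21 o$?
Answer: $\frac{542810}{189} \approx 2872.0$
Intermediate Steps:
$J = 17$
$p{\left(B \right)} = - 4 B$
$\left(2930 + \frac{d{\left(-52,J \right)}}{u{\left(36 \right)}}\right) + p{\left(8 E \right)} = \left(2930 + \frac{\left(-52\right)^{3}}{21 \cdot 36}\right) - 4 \cdot 8 \left(-4\right) = \left(2930 - \frac{140608}{756}\right) - -128 = \left(2930 - \frac{35152}{189}\right) + 128 = \frac{518618}{189} + 128 = \frac{542810}{189}$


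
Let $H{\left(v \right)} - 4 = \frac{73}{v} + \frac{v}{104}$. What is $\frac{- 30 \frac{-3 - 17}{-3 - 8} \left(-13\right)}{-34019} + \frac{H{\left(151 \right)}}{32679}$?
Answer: $- \frac{3968010278119}{192040696906344} \approx -0.020662$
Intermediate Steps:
$H{\left(v \right)} = 4 + \frac{73}{v} + \frac{v}{104}$ ($H{\left(v \right)} = 4 + \left(\frac{73}{v} + \frac{v}{104}\right) = 4 + \frac{73}{v} + \frac{v}{104}$)
$\frac{- 30 \frac{-3 - 17}{-3 - 8} \left(-13\right)}{-34019} + \frac{H{\left(151 \right)}}{32679} = \frac{- 30 \frac{-3 - 17}{-3 - 8} \left(-13\right)}{-34019} + \frac{4 + \frac{73}{151} + \frac{1}{104} \cdot 151}{32679} = - 30 \left(- \frac{20}{-11}\right) \left(-13\right) \left(- \frac{1}{34019}\right) + \left(4 + 73 \cdot \frac{1}{151} + \frac{151}{104}\right) \frac{1}{32679} = - 30 \left(\left(-20\right) \left(- \frac{1}{11}\right)\right) \left(-13\right) \left(- \frac{1}{34019}\right) + \left(4 + \frac{73}{151} + \frac{151}{104}\right) \frac{1}{32679} = \left(-30\right) \frac{20}{11} \left(-13\right) \left(- \frac{1}{34019}\right) + \frac{93209}{15704} \cdot \frac{1}{32679} = \left(- \frac{600}{11}\right) \left(-13\right) \left(- \frac{1}{34019}\right) + \frac{93209}{513191016} = \frac{7800}{11} \left(- \frac{1}{34019}\right) + \frac{93209}{513191016} = - \frac{7800}{374209} + \frac{93209}{513191016} = - \frac{3968010278119}{192040696906344}$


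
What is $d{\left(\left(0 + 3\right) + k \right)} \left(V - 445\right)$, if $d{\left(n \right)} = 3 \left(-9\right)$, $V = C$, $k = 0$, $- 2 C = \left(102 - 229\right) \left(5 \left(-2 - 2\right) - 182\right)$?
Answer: $358344$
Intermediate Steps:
$C = -12827$ ($C = - \frac{\left(102 - 229\right) \left(5 \left(-2 - 2\right) - 182\right)}{2} = - \frac{\left(-127\right) \left(5 \left(-4\right) - 182\right)}{2} = - \frac{\left(-127\right) \left(-20 - 182\right)}{2} = - \frac{\left(-127\right) \left(-202\right)}{2} = \left(- \frac{1}{2}\right) 25654 = -12827$)
$V = -12827$
$d{\left(n \right)} = -27$
$d{\left(\left(0 + 3\right) + k \right)} \left(V - 445\right) = - 27 \left(-12827 - 445\right) = \left(-27\right) \left(-13272\right) = 358344$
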